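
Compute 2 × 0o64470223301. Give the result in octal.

0o151160446602

Multiply each base-8 digit by 2, carrying:
  1×2 = 2 → write 2
  0×2 = 0 → write 0
  3×2 = 6 → write 6
  3×2 = 6 → write 6
  2×2 = 4 → write 4
  2×2 = 4 → write 4
  0×2 = 0 → write 0
  7×2 = 14 → write 6 carry 1
  4×2+1 = 9 → write 1 carry 1
  4×2+1 = 9 → write 1 carry 1
  6×2+1 = 13 → write 5 carry 1
  remaining carry: 1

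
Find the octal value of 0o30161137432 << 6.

Shifting left by 6 bits = 2 oct digits: append 2 zeros.

0o3016113743200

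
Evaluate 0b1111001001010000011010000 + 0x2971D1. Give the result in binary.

0b10000011100001001010100001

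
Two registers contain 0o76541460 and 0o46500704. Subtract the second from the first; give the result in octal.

0o30040554

Subtract column by column in base 8:
  0-4 → 4 (borrow)
  6-0-1 → 5
  4-7 → 5 (borrow)
  1-0-1 → 0
  4-0 → 4
  5-5 → 0
  6-6 → 0
  7-4 → 3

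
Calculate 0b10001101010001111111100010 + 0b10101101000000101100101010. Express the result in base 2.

0b100111010010010101100001100

Add column by column in base 2, right to left:
  0+0 = 0
  1+1 = 0 carry 1
  0+0+1 = 1
  0+1 = 1
  0+0 = 0
  1+1 = 0 carry 1
  1+0+1 = 0 carry 1
  1+0+1 = 0 carry 1
  1+1+1 = 1 carry 1
  1+1+1 = 1 carry 1
  1+0+1 = 0 carry 1
  1+1+1 = 1 carry 1
  1+0+1 = 0 carry 1
  0+0+1 = 1
  0+0 = 0
  0+0 = 0
  1+0 = 1
  0+0 = 0
  1+1 = 0 carry 1
  0+0+1 = 1
  1+1 = 0 carry 1
  1+1+1 = 1 carry 1
  0+0+1 = 1
  0+1 = 1
  0+0 = 0
  1+1 = 0 carry 1
  final carry 1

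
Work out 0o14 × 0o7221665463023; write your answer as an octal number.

Multiply each base-8 digit by 12, carrying:
  3×12 = 36 → write 4 carry 4
  2×12+4 = 28 → write 4 carry 3
  0×12+3 = 3 → write 3
  3×12 = 36 → write 4 carry 4
  6×12+4 = 76 → write 4 carry 9
  4×12+9 = 57 → write 1 carry 7
  5×12+7 = 67 → write 3 carry 8
  6×12+8 = 80 → write 0 carry 10
  6×12+10 = 82 → write 2 carry 10
  1×12+10 = 22 → write 6 carry 2
  2×12+2 = 26 → write 2 carry 3
  2×12+3 = 27 → write 3 carry 3
  7×12+3 = 87 → write 7 carry 10
  remaining carry: 12

0o127326203144344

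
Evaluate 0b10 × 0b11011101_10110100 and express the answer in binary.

Multiply each base-2 digit by 2, carrying:
  0×2 = 0 → write 0
  0×2 = 0 → write 0
  1×2 = 2 → write 0 carry 1
  0×2+1 = 1 → write 1
  1×2 = 2 → write 0 carry 1
  1×2+1 = 3 → write 1 carry 1
  0×2+1 = 1 → write 1
  1×2 = 2 → write 0 carry 1
  1×2+1 = 3 → write 1 carry 1
  0×2+1 = 1 → write 1
  1×2 = 2 → write 0 carry 1
  1×2+1 = 3 → write 1 carry 1
  1×2+1 = 3 → write 1 carry 1
  0×2+1 = 1 → write 1
  1×2 = 2 → write 0 carry 1
  1×2+1 = 3 → write 1 carry 1
  remaining carry: 1

0b11011101101101000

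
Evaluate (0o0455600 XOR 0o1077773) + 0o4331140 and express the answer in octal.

0o5753333

First 0o0455600 XOR 0o1077773 = 0o1422173.
Add column by column in base 8, right to left:
  3+0 = 3
  7+4 = 3 carry 1
  1+1+1 = 3
  2+1 = 3
  2+3 = 5
  4+3 = 7
  1+4 = 5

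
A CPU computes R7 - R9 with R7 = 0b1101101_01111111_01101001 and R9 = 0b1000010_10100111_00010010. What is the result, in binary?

0b1010101101100001010111

Subtract column by column in base 2:
  1-0 → 1
  0-1 → 1 (borrow)
  0-0-1 → 1 (borrow)
  1-0-1 → 0
  0-1 → 1 (borrow)
  1-0-1 → 0
  1-0 → 1
  0-0 → 0
  1-1 → 0
  1-1 → 0
  1-1 → 0
  1-0 → 1
  1-0 → 1
  1-1 → 0
  1-0 → 1
  0-1 → 1 (borrow)
  1-0-1 → 0
  0-1 → 1 (borrow)
  1-0-1 → 0
  1-0 → 1
  0-0 → 0
  1-0 → 1
  1-1 → 0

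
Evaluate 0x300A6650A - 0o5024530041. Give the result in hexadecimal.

0x2D853B4E9

0o5024530041 = 0x2852B021 in hexadecimal.
Subtract column by column in base 16:
  A-1 → 9
  0-2 → E (borrow)
  5-0-1 → 4
  6-B → B (borrow)
  6-2-1 → 3
  A-5 → 5
  0-8 → 8 (borrow)
  0-2-1 → D (borrow)
  3-0-1 → 2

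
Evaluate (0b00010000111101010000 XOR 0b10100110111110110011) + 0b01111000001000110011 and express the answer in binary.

0b100101110001100010110

First 0b00010000111101010000 XOR 0b10100110111110110011 = 0b10110110000011100011.
Add column by column in base 2, right to left:
  1+1 = 0 carry 1
  1+1+1 = 1 carry 1
  0+0+1 = 1
  0+0 = 0
  0+1 = 1
  1+1 = 0 carry 1
  1+0+1 = 0 carry 1
  1+0+1 = 0 carry 1
  0+0+1 = 1
  0+1 = 1
  0+0 = 0
  0+0 = 0
  0+0 = 0
  1+0 = 1
  1+0 = 1
  0+1 = 1
  1+1 = 0 carry 1
  1+1+1 = 1 carry 1
  0+1+1 = 0 carry 1
  1+0+1 = 0 carry 1
  final carry 1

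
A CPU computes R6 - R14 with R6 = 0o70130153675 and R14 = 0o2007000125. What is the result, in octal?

0o66121153550

Subtract column by column in base 8:
  5-5 → 0
  7-2 → 5
  6-1 → 5
  3-0 → 3
  5-0 → 5
  1-0 → 1
  0-7 → 1 (borrow)
  3-0-1 → 2
  1-0 → 1
  0-2 → 6 (borrow)
  7-0-1 → 6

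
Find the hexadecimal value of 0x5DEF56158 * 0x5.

0x1D5ACAE6B8

Multiply each base-16 digit by 5, carrying:
  8×5 = 40 → write 8 carry 2
  5×5+2 = 27 → write B carry 1
  1×5+1 = 6 → write 6
  6×5 = 30 → write E carry 1
  5×5+1 = 26 → write A carry 1
  F×5+1 = 76 → write C carry 4
  E×5+4 = 74 → write A carry 4
  D×5+4 = 69 → write 5 carry 4
  5×5+4 = 29 → write D carry 1
  remaining carry: 1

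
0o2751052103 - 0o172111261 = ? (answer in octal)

Subtract column by column in base 8:
  3-1 → 2
  0-6 → 2 (borrow)
  1-2-1 → 6 (borrow)
  2-1-1 → 0
  5-1 → 4
  0-1 → 7 (borrow)
  1-2-1 → 6 (borrow)
  5-7-1 → 5 (borrow)
  7-1-1 → 5
  2-0 → 2

0o2556740622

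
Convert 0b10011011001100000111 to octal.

0o2331407

Group the bits in threes: 010 011 011 001 100 000 111 → 2331407.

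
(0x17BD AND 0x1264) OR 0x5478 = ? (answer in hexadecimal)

0x17BD AND 0x1264 = 0x1224.
Then OR with 0x5478.

0x567C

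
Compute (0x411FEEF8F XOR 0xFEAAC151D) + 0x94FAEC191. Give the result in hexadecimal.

First 0x411FEEF8F XOR 0xFEAAC151D = 0xBFB52FA92.
Add column by column in base 16, right to left:
  2+1 = 3
  9+9 = 2 carry 1
  A+1+1 = C
  F+C = B carry 1
  2+E+1 = 1 carry 1
  5+A+1 = 0 carry 1
  B+F+1 = B carry 1
  F+4+1 = 4 carry 1
  B+9+1 = 5 carry 1
  final carry 1

0x154B01BC23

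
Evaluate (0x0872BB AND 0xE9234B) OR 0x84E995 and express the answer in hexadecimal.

0x0872BB AND 0xE9234B = 0x08220B.
Then OR with 0x84E995.

0x8CEB9F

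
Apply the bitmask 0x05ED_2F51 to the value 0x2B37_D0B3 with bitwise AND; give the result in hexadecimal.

AND each hex digit independently (no carries):
  2&0=0, B&5=1, 3&E=2, 7&D=5, D&2=0, 0&F=0, B&5=1, 3&1=1

0x01250011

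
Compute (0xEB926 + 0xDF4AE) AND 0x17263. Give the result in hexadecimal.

0x2040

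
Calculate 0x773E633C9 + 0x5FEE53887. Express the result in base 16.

0xD72CB6C50

Add column by column in base 16, right to left:
  9+7 = 0 carry 1
  C+8+1 = 5 carry 1
  3+8+1 = C
  3+3 = 6
  6+5 = B
  E+E = C carry 1
  3+E+1 = 2 carry 1
  7+F+1 = 7 carry 1
  7+5+1 = D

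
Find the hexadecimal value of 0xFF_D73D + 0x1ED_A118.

0x2ED7855

Add column by column in base 16, right to left:
  D+8 = 5 carry 1
  3+1+1 = 5
  7+1 = 8
  D+A = 7 carry 1
  F+D+1 = D carry 1
  F+E+1 = E carry 1
  0+1+1 = 2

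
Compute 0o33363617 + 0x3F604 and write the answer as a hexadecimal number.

0x71DD93

0o33363617 = 0x6DE78F in hexadecimal.
Add column by column in base 16, right to left:
  F+4 = 3 carry 1
  8+0+1 = 9
  7+6 = D
  E+F = D carry 1
  D+3+1 = 1 carry 1
  6+0+1 = 7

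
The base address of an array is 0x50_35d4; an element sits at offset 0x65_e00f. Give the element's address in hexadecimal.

0xb615e3

Add column by column in base 16, right to left:
  4+f = 3 carry 1
  d+0+1 = e
  5+0 = 5
  3+e = 1 carry 1
  0+5+1 = 6
  5+6 = b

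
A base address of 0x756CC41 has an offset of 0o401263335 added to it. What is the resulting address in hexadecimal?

0o401263335 = 0x40566DD in hexadecimal.
Add column by column in base 16, right to left:
  1+D = E
  4+D = 1 carry 1
  C+6+1 = 3 carry 1
  C+6+1 = 3 carry 1
  6+5+1 = C
  5+0 = 5
  7+4 = B

0xB5C331E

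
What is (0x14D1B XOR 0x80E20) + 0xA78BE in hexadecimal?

First 0x14D1B XOR 0x80E20 = 0x9433B.
Add column by column in base 16, right to left:
  B+E = 9 carry 1
  3+B+1 = F
  3+8 = B
  4+7 = B
  9+A = 3 carry 1
  final carry 1

0x13BBF9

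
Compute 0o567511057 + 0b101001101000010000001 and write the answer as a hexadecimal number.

0x5f362b0

0o567511057 = 0x5de922f in hexadecimal.
0b101001101000010000001 = 0x14d081 in hexadecimal.
Add column by column in base 16, right to left:
  f+1 = 0 carry 1
  2+8+1 = b
  2+0 = 2
  9+d = 6 carry 1
  e+4+1 = 3 carry 1
  d+1+1 = f
  5+0 = 5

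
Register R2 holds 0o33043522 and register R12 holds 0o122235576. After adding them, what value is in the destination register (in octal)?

0o155301320

Add column by column in base 8, right to left:
  2+6 = 0 carry 1
  2+7+1 = 2 carry 1
  5+5+1 = 3 carry 1
  3+5+1 = 1 carry 1
  4+3+1 = 0 carry 1
  0+2+1 = 3
  3+2 = 5
  3+2 = 5
  0+1 = 1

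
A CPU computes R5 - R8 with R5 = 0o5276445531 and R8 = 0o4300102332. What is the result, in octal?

0o776343177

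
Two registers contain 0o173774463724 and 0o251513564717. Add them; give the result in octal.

Add column by column in base 8, right to left:
  4+7 = 3 carry 1
  2+1+1 = 4
  7+7 = 6 carry 1
  3+4+1 = 0 carry 1
  6+6+1 = 5 carry 1
  4+5+1 = 2 carry 1
  4+3+1 = 0 carry 1
  7+1+1 = 1 carry 1
  7+5+1 = 5 carry 1
  3+1+1 = 5
  7+5 = 4 carry 1
  1+2+1 = 4

0o445510250643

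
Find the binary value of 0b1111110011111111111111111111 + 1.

0b1111110100000000000000000000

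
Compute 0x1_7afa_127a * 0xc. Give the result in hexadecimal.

Multiply each base-16 digit by 12, carrying:
  a×12 = 120 → write 8 carry 7
  7×12+7 = 91 → write b carry 5
  2×12+5 = 29 → write d carry 1
  1×12+1 = 13 → write d
  a×12 = 120 → write 8 carry 7
  f×12+7 = 187 → write b carry 11
  a×12+11 = 131 → write 3 carry 8
  7×12+8 = 92 → write c carry 5
  1×12+5 = 17 → write 1 carry 1
  remaining carry: 1

0x11c3b8ddb8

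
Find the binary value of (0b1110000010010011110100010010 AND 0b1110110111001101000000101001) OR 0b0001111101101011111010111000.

0b1110000010010011110100010010 AND 0b1110110111001101000000101001 = 0b1110000010000001000000000000.
Then OR with 0b0001111101101011111010111000.

0b1111111111101011111010111000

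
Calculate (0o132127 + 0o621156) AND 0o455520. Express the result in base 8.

0o451100

Add column by column in base 8, right to left:
  7+6 = 5 carry 1
  2+5+1 = 0 carry 1
  1+1+1 = 3
  2+1 = 3
  3+2 = 5
  1+6 = 7
Sum = 0o753305; now AND with 0o455520:
  7&4=4, 5&5=5, 3&5=1, 3&5=1, 0&2=0, 5&0=0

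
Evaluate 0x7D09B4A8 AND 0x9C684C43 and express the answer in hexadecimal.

AND each hex digit independently (no carries):
  7&9=1, D&C=C, 0&6=0, 9&8=8, B&4=0, 4&C=4, A&4=0, 8&3=0

0x1C080400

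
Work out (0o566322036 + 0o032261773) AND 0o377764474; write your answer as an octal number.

Add column by column in base 8, right to left:
  6+3 = 1 carry 1
  3+7+1 = 3 carry 1
  0+7+1 = 0 carry 1
  2+1+1 = 4
  2+6 = 0 carry 1
  3+2+1 = 6
  6+2 = 0 carry 1
  6+3+1 = 2 carry 1
  5+0+1 = 6
Sum = 0o620604031; now AND with 0o377764474:
  6&3=2, 2&7=2, 0&7=0, 6&7=6, 0&6=0, 4&4=4, 0&4=0, 3&7=3, 1&4=0

0o220604030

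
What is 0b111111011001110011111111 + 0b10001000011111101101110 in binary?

Add column by column in base 2, right to left:
  1+0 = 1
  1+1 = 0 carry 1
  1+1+1 = 1 carry 1
  1+1+1 = 1 carry 1
  1+0+1 = 0 carry 1
  1+1+1 = 1 carry 1
  1+1+1 = 1 carry 1
  1+0+1 = 0 carry 1
  0+1+1 = 0 carry 1
  0+1+1 = 0 carry 1
  1+1+1 = 1 carry 1
  1+1+1 = 1 carry 1
  1+1+1 = 1 carry 1
  0+1+1 = 0 carry 1
  0+0+1 = 1
  1+0 = 1
  1+0 = 1
  0+0 = 0
  1+1 = 0 carry 1
  1+0+1 = 0 carry 1
  1+0+1 = 0 carry 1
  1+0+1 = 0 carry 1
  1+1+1 = 1 carry 1
  1+0+1 = 0 carry 1
  final carry 1

0b1010000011101110001101101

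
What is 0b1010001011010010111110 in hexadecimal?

0x28b4be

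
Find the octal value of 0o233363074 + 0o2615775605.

Add column by column in base 8, right to left:
  4+5 = 1 carry 1
  7+0+1 = 0 carry 1
  0+6+1 = 7
  3+5 = 0 carry 1
  6+7+1 = 6 carry 1
  3+7+1 = 3 carry 1
  3+5+1 = 1 carry 1
  3+1+1 = 5
  2+6 = 0 carry 1
  0+2+1 = 3

0o3051360701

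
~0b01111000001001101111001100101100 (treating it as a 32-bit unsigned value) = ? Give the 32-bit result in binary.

0b10000111110110010000110011010011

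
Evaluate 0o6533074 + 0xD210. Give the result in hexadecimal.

0o6533074 = 0x1AB63C in hexadecimal.
Add column by column in base 16, right to left:
  C+0 = C
  3+1 = 4
  6+2 = 8
  B+D = 8 carry 1
  A+0+1 = B
  1+0 = 1

0x1B884C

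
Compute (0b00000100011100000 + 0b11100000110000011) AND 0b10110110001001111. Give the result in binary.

0b10100100001000011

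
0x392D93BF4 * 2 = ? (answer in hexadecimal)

0x725B277E8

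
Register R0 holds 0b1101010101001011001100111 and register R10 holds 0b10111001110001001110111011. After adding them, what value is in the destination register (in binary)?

0b100100100011010101000100010

Add column by column in base 2, right to left:
  1+1 = 0 carry 1
  1+1+1 = 1 carry 1
  1+0+1 = 0 carry 1
  0+1+1 = 0 carry 1
  0+1+1 = 0 carry 1
  1+1+1 = 1 carry 1
  1+0+1 = 0 carry 1
  0+1+1 = 0 carry 1
  0+1+1 = 0 carry 1
  1+1+1 = 1 carry 1
  1+0+1 = 0 carry 1
  0+0+1 = 1
  1+1 = 0 carry 1
  0+0+1 = 1
  0+0 = 0
  1+0 = 1
  0+1 = 1
  1+1 = 0 carry 1
  0+1+1 = 0 carry 1
  1+0+1 = 0 carry 1
  0+0+1 = 1
  1+1 = 0 carry 1
  0+1+1 = 0 carry 1
  1+1+1 = 1 carry 1
  1+0+1 = 0 carry 1
  0+1+1 = 0 carry 1
  final carry 1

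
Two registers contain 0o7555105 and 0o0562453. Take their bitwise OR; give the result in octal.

0o7577557

OR each oct digit independently (no carries):
  7|0=7, 5|5=5, 5|6=7, 5|2=7, 1|4=5, 0|5=5, 5|3=7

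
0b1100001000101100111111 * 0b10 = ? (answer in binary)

0b11000010001011001111110

Multiply each base-2 digit by 2, carrying:
  1×2 = 2 → write 0 carry 1
  1×2+1 = 3 → write 1 carry 1
  1×2+1 = 3 → write 1 carry 1
  1×2+1 = 3 → write 1 carry 1
  1×2+1 = 3 → write 1 carry 1
  1×2+1 = 3 → write 1 carry 1
  0×2+1 = 1 → write 1
  0×2 = 0 → write 0
  1×2 = 2 → write 0 carry 1
  1×2+1 = 3 → write 1 carry 1
  0×2+1 = 1 → write 1
  1×2 = 2 → write 0 carry 1
  0×2+1 = 1 → write 1
  0×2 = 0 → write 0
  0×2 = 0 → write 0
  1×2 = 2 → write 0 carry 1
  0×2+1 = 1 → write 1
  0×2 = 0 → write 0
  0×2 = 0 → write 0
  0×2 = 0 → write 0
  1×2 = 2 → write 0 carry 1
  1×2+1 = 3 → write 1 carry 1
  remaining carry: 1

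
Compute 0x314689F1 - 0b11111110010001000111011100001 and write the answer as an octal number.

0o2137375420

0x314689F1 = 0o6121504761 in octal.
0b11111110010001000111011100001 = 0o3762107341 in octal.
Subtract column by column in base 8:
  1-1 → 0
  6-4 → 2
  7-3 → 4
  4-7 → 5 (borrow)
  0-0-1 → 7 (borrow)
  5-1-1 → 3
  1-2 → 7 (borrow)
  2-6-1 → 3 (borrow)
  1-7-1 → 1 (borrow)
  6-3-1 → 2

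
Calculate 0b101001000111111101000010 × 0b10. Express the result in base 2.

Multiply each base-2 digit by 2, carrying:
  0×2 = 0 → write 0
  1×2 = 2 → write 0 carry 1
  0×2+1 = 1 → write 1
  0×2 = 0 → write 0
  0×2 = 0 → write 0
  0×2 = 0 → write 0
  1×2 = 2 → write 0 carry 1
  0×2+1 = 1 → write 1
  1×2 = 2 → write 0 carry 1
  1×2+1 = 3 → write 1 carry 1
  1×2+1 = 3 → write 1 carry 1
  1×2+1 = 3 → write 1 carry 1
  1×2+1 = 3 → write 1 carry 1
  1×2+1 = 3 → write 1 carry 1
  1×2+1 = 3 → write 1 carry 1
  0×2+1 = 1 → write 1
  0×2 = 0 → write 0
  0×2 = 0 → write 0
  1×2 = 2 → write 0 carry 1
  0×2+1 = 1 → write 1
  0×2 = 0 → write 0
  1×2 = 2 → write 0 carry 1
  0×2+1 = 1 → write 1
  1×2 = 2 → write 0 carry 1
  remaining carry: 1

0b1010010001111111010000100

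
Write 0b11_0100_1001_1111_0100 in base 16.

0x349F4

Group the bits into nibbles: 0011 0100 1001 1111 0100 → 349F4.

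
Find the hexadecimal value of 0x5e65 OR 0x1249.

0x5e6d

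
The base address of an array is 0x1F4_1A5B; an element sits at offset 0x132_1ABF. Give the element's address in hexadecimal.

0x326351A

Add column by column in base 16, right to left:
  B+F = A carry 1
  5+B+1 = 1 carry 1
  A+A+1 = 5 carry 1
  1+1+1 = 3
  4+2 = 6
  F+3 = 2 carry 1
  1+1+1 = 3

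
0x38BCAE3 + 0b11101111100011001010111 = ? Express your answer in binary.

0x38BCAE3 = 0b11100010111100101011100011 in binary.
Add column by column in base 2, right to left:
  1+1 = 0 carry 1
  1+1+1 = 1 carry 1
  0+1+1 = 0 carry 1
  0+0+1 = 1
  0+1 = 1
  1+0 = 1
  1+1 = 0 carry 1
  1+0+1 = 0 carry 1
  0+0+1 = 1
  1+1 = 0 carry 1
  0+1+1 = 0 carry 1
  1+0+1 = 0 carry 1
  0+0+1 = 1
  0+0 = 0
  1+1 = 0 carry 1
  1+1+1 = 1 carry 1
  1+1+1 = 1 carry 1
  1+1+1 = 1 carry 1
  0+1+1 = 0 carry 1
  1+0+1 = 0 carry 1
  0+1+1 = 0 carry 1
  0+1+1 = 0 carry 1
  0+1+1 = 0 carry 1
  1+0+1 = 0 carry 1
  1+0+1 = 0 carry 1
  1+0+1 = 0 carry 1
  final carry 1

0b100000000111001000100111010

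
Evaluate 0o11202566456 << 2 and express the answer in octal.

2 bits is not a whole number of base-8 digits; in binary: 1001010000010101110110100101110 << 2 = 100101000001010111011010010111000.

0o45012732270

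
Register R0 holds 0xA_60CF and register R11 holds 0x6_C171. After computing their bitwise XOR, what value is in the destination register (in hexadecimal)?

0xCA1BE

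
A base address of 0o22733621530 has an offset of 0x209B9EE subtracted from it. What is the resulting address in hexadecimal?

0x9565696A

0o22733621530 = 0x976F2358 in hexadecimal.
Subtract column by column in base 16:
  8-E → A (borrow)
  5-E-1 → 6 (borrow)
  3-9-1 → 9 (borrow)
  2-B-1 → 6 (borrow)
  F-9-1 → 5
  6-0 → 6
  7-2 → 5
  9-0 → 9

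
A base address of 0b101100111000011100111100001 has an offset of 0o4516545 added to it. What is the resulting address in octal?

0b101100111000011100111100001 = 0o547034741 in octal.
Add column by column in base 8, right to left:
  1+5 = 6
  4+4 = 0 carry 1
  7+5+1 = 5 carry 1
  4+6+1 = 3 carry 1
  3+1+1 = 5
  0+5 = 5
  7+4 = 3 carry 1
  4+0+1 = 5
  5+0 = 5

0o553553506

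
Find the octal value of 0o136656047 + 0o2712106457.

Add column by column in base 8, right to left:
  7+7 = 6 carry 1
  4+5+1 = 2 carry 1
  0+4+1 = 5
  6+6 = 4 carry 1
  5+0+1 = 6
  6+1 = 7
  6+2 = 0 carry 1
  3+1+1 = 5
  1+7 = 0 carry 1
  0+2+1 = 3

0o3050764526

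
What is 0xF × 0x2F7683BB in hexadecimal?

Multiply each base-16 digit by 15, carrying:
  B×15 = 165 → write 5 carry 10
  B×15+10 = 175 → write F carry 10
  3×15+10 = 55 → write 7 carry 3
  8×15+3 = 123 → write B carry 7
  6×15+7 = 97 → write 1 carry 6
  7×15+6 = 111 → write F carry 6
  F×15+6 = 231 → write 7 carry 14
  2×15+14 = 44 → write C carry 2
  remaining carry: 2

0x2C7F1B7F5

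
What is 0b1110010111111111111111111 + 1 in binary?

The trailing 18 digits are 1 (max in base 2), so adding 1 cascades: they roll to 0 and the next digit up increments.

0b1110011000000000000000000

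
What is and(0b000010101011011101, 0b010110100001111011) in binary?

AND bit by bit (1 only where both bits are 1):
  000010101011011101
& 010110100001111011
= 000010100001011001

0b000010100001011001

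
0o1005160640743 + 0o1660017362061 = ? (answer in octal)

0o2665200223024

Add column by column in base 8, right to left:
  3+1 = 4
  4+6 = 2 carry 1
  7+0+1 = 0 carry 1
  0+2+1 = 3
  4+6 = 2 carry 1
  6+3+1 = 2 carry 1
  0+7+1 = 0 carry 1
  6+1+1 = 0 carry 1
  1+0+1 = 2
  5+0 = 5
  0+6 = 6
  0+6 = 6
  1+1 = 2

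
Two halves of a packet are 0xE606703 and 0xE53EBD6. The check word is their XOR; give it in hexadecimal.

XOR each hex digit independently (no carries):
  E^E=0, 6^5=3, 0^3=3, 6^E=8, 7^B=C, 0^D=D, 3^6=5

0x0338CD5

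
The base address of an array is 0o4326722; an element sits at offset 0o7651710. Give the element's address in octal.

Add column by column in base 8, right to left:
  2+0 = 2
  2+1 = 3
  7+7 = 6 carry 1
  6+1+1 = 0 carry 1
  2+5+1 = 0 carry 1
  3+6+1 = 2 carry 1
  4+7+1 = 4 carry 1
  final carry 1

0o14200632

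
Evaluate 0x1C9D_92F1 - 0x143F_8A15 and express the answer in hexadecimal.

0x85E08DC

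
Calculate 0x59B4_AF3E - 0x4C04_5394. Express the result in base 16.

Subtract column by column in base 16:
  E-4 → A
  3-9 → A (borrow)
  F-3-1 → B
  A-5 → 5
  4-4 → 0
  B-0 → B
  9-C → D (borrow)
  5-4-1 → 0

0xDB05BAA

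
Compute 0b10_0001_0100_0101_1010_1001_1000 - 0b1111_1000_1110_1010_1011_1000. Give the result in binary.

Subtract column by column in base 2:
  0-0 → 0
  0-0 → 0
  0-0 → 0
  1-1 → 0
  1-1 → 0
  0-1 → 1 (borrow)
  0-0-1 → 1 (borrow)
  1-1-1 → 1 (borrow)
  0-0-1 → 1 (borrow)
  1-1-1 → 1 (borrow)
  0-0-1 → 1 (borrow)
  1-1-1 → 1 (borrow)
  1-0-1 → 0
  0-1 → 1 (borrow)
  1-1-1 → 1 (borrow)
  0-1-1 → 0 (borrow)
  0-0-1 → 1 (borrow)
  0-0-1 → 1 (borrow)
  1-0-1 → 0
  0-1 → 1 (borrow)
  1-1-1 → 1 (borrow)
  0-1-1 → 0 (borrow)
  0-1-1 → 0 (borrow)
  0-1-1 → 0 (borrow)
  0-0-1 → 1 (borrow)
  1-0-1 → 0

0b1000110110110111111100000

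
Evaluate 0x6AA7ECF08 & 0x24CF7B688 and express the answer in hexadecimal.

0x208768608

AND each hex digit independently (no carries):
  6&2=2, A&4=0, A&C=8, 7&F=7, E&7=6, C&B=8, F&6=6, 0&8=0, 8&8=8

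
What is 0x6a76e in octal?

0o1523556

Expand each hex digit to 4 bits: 6=0110 a=1010 7=0111 6=0110 e=1110.
Group the bits in threes: 001 101 010 011 101 101 110 → 1523556.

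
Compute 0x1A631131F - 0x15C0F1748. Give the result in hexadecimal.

0x4A21FBD7

Subtract column by column in base 16:
  F-8 → 7
  1-4 → D (borrow)
  3-7-1 → B (borrow)
  1-1-1 → F (borrow)
  1-F-1 → 1 (borrow)
  3-0-1 → 2
  6-C → A (borrow)
  A-5-1 → 4
  1-1 → 0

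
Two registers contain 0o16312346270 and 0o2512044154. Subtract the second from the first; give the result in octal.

0o13600302114

Subtract column by column in base 8:
  0-4 → 4 (borrow)
  7-5-1 → 1
  2-1 → 1
  6-4 → 2
  4-4 → 0
  3-0 → 3
  2-2 → 0
  1-1 → 0
  3-5 → 6 (borrow)
  6-2-1 → 3
  1-0 → 1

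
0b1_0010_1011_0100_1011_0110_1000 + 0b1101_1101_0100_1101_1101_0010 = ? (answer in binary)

0b10000010001001100100111010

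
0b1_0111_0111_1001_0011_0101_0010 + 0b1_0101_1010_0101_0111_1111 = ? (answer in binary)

Add column by column in base 2, right to left:
  0+1 = 1
  1+1 = 0 carry 1
  0+1+1 = 0 carry 1
  0+1+1 = 0 carry 1
  1+1+1 = 1 carry 1
  0+1+1 = 0 carry 1
  1+1+1 = 1 carry 1
  0+0+1 = 1
  1+1 = 0 carry 1
  1+0+1 = 0 carry 1
  0+1+1 = 0 carry 1
  0+0+1 = 1
  1+0 = 1
  0+1 = 1
  0+0 = 0
  1+1 = 0 carry 1
  1+1+1 = 1 carry 1
  1+0+1 = 0 carry 1
  1+1+1 = 1 carry 1
  0+0+1 = 1
  1+1 = 0 carry 1
  1+0+1 = 0 carry 1
  1+0+1 = 0 carry 1
  0+0+1 = 1
  1+0 = 1

0b1100011010011100011010001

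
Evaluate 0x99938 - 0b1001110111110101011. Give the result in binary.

0b1001010100110001101

0x99938 = 0b10011001100100111000 in binary.
Subtract column by column in base 2:
  0-1 → 1 (borrow)
  0-1-1 → 0 (borrow)
  0-0-1 → 1 (borrow)
  1-1-1 → 1 (borrow)
  1-0-1 → 0
  1-1 → 0
  0-0 → 0
  0-1 → 1 (borrow)
  1-1-1 → 1 (borrow)
  0-1-1 → 0 (borrow)
  0-1-1 → 0 (borrow)
  1-1-1 → 1 (borrow)
  1-0-1 → 0
  0-1 → 1 (borrow)
  0-1-1 → 0 (borrow)
  1-1-1 → 1 (borrow)
  1-0-1 → 0
  0-0 → 0
  0-1 → 1 (borrow)
  1-0-1 → 0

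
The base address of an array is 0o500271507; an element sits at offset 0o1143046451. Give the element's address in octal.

Add column by column in base 8, right to left:
  7+1 = 0 carry 1
  0+5+1 = 6
  5+4 = 1 carry 1
  1+6+1 = 0 carry 1
  7+4+1 = 4 carry 1
  2+0+1 = 3
  0+3 = 3
  0+4 = 4
  5+1 = 6
  0+1 = 1

0o1643340160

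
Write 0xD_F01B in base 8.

0o3370033

Expand each hex digit to 4 bits: D=1101 F=1111 0=0000 1=0001 B=1011.
Group the bits in threes: 011 011 111 000 000 011 011 → 3370033.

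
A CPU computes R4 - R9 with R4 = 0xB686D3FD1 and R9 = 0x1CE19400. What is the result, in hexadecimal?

Subtract column by column in base 16:
  1-0 → 1
  D-0 → D
  F-4 → B
  3-9 → A (borrow)
  D-1-1 → B
  6-E → 8 (borrow)
  8-C-1 → B (borrow)
  6-1-1 → 4
  B-0 → B

0xB4B8BABD1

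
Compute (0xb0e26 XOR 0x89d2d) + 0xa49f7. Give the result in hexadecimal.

0xddd02

First 0xb0e26 XOR 0x89d2d = 0x3930b.
Add column by column in base 16, right to left:
  b+7 = 2 carry 1
  0+f+1 = 0 carry 1
  3+9+1 = d
  9+4 = d
  3+a = d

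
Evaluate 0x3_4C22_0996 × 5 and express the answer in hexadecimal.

Multiply each base-16 digit by 5, carrying:
  6×5 = 30 → write E carry 1
  9×5+1 = 46 → write E carry 2
  9×5+2 = 47 → write F carry 2
  0×5+2 = 2 → write 2
  2×5 = 10 → write A
  2×5 = 10 → write A
  C×5 = 60 → write C carry 3
  4×5+3 = 23 → write 7 carry 1
  3×5+1 = 16 → write 0 carry 1
  remaining carry: 1

0x107CAA2FEE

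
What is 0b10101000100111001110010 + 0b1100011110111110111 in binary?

Add column by column in base 2, right to left:
  0+1 = 1
  1+1 = 0 carry 1
  0+1+1 = 0 carry 1
  0+0+1 = 1
  1+1 = 0 carry 1
  1+1+1 = 1 carry 1
  1+1+1 = 1 carry 1
  0+1+1 = 0 carry 1
  0+1+1 = 0 carry 1
  1+0+1 = 0 carry 1
  1+1+1 = 1 carry 1
  1+1+1 = 1 carry 1
  0+1+1 = 0 carry 1
  0+1+1 = 0 carry 1
  1+0+1 = 0 carry 1
  0+0+1 = 1
  0+0 = 0
  0+1 = 1
  1+1 = 0 carry 1
  0+0+1 = 1
  1+0 = 1
  0+0 = 0
  1+0 = 1

0b10110101000110001101001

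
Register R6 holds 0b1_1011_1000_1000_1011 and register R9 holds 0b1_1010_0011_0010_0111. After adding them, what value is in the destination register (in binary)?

0b110101101110110010

Add column by column in base 2, right to left:
  1+1 = 0 carry 1
  1+1+1 = 1 carry 1
  0+1+1 = 0 carry 1
  1+0+1 = 0 carry 1
  0+0+1 = 1
  0+1 = 1
  0+0 = 0
  1+0 = 1
  0+1 = 1
  0+1 = 1
  0+0 = 0
  1+0 = 1
  1+0 = 1
  1+1 = 0 carry 1
  0+0+1 = 1
  1+1 = 0 carry 1
  1+1+1 = 1 carry 1
  final carry 1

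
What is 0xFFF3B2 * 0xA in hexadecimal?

0x9FF84F4

Multiply each base-16 digit by 10, carrying:
  2×10 = 20 → write 4 carry 1
  B×10+1 = 111 → write F carry 6
  3×10+6 = 36 → write 4 carry 2
  F×10+2 = 152 → write 8 carry 9
  F×10+9 = 159 → write F carry 9
  F×10+9 = 159 → write F carry 9
  remaining carry: 9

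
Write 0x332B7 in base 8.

Expand each hex digit to 4 bits: 3=0011 3=0011 2=0010 B=1011 7=0111.
Group the bits in threes: 110 011 001 010 110 111 → 631267.

0o631267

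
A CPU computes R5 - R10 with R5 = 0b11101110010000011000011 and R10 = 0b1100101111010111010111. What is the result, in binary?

0b10001000010101011101100

Subtract column by column in base 2:
  1-1 → 0
  1-1 → 0
  0-1 → 1 (borrow)
  0-0-1 → 1 (borrow)
  0-1-1 → 0 (borrow)
  0-0-1 → 1 (borrow)
  1-1-1 → 1 (borrow)
  1-1-1 → 1 (borrow)
  0-1-1 → 0 (borrow)
  0-0-1 → 1 (borrow)
  0-1-1 → 0 (borrow)
  0-0-1 → 1 (borrow)
  0-1-1 → 0 (borrow)
  1-1-1 → 1 (borrow)
  0-1-1 → 0 (borrow)
  0-1-1 → 0 (borrow)
  1-0-1 → 0
  1-1 → 0
  1-0 → 1
  0-0 → 0
  1-1 → 0
  1-1 → 0
  1-0 → 1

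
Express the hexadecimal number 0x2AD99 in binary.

Expand each hex digit to 4 bits: 2=0010 A=1010 D=1101 9=1001 9=1001.

0b101010110110011001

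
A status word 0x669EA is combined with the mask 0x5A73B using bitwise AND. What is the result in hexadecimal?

AND each hex digit independently (no carries):
  6&5=4, 6&A=2, 9&7=1, E&3=2, A&B=A

0x4212A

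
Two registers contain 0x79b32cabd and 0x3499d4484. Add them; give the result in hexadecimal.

0xae4d00f41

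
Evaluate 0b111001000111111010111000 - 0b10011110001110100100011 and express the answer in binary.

Subtract column by column in base 2:
  0-1 → 1 (borrow)
  0-1-1 → 0 (borrow)
  0-0-1 → 1 (borrow)
  1-0-1 → 0
  1-0 → 1
  1-1 → 0
  0-0 → 0
  1-0 → 1
  0-1 → 1 (borrow)
  1-0-1 → 0
  1-1 → 0
  1-1 → 0
  1-1 → 0
  1-0 → 1
  1-0 → 1
  0-0 → 0
  0-1 → 1 (borrow)
  0-1-1 → 0 (borrow)
  1-1-1 → 1 (borrow)
  0-1-1 → 0 (borrow)
  0-0-1 → 1 (borrow)
  1-0-1 → 0
  1-1 → 0
  1-0 → 1

0b100101010110000110010101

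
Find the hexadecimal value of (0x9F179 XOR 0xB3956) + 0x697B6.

0x95FE5

First 0x9F179 XOR 0xB3956 = 0x2C82F.
Add column by column in base 16, right to left:
  F+6 = 5 carry 1
  2+B+1 = E
  8+7 = F
  C+9 = 5 carry 1
  2+6+1 = 9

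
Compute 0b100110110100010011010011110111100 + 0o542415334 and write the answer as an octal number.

0o47404741230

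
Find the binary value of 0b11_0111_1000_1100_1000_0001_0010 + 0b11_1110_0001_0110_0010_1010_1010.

Add column by column in base 2, right to left:
  0+0 = 0
  1+1 = 0 carry 1
  0+0+1 = 1
  0+1 = 1
  1+0 = 1
  0+1 = 1
  0+0 = 0
  0+1 = 1
  0+0 = 0
  0+1 = 1
  0+0 = 0
  1+0 = 1
  0+0 = 0
  0+1 = 1
  1+1 = 0 carry 1
  1+0+1 = 0 carry 1
  0+1+1 = 0 carry 1
  0+0+1 = 1
  0+0 = 0
  1+0 = 1
  1+0 = 1
  1+1 = 0 carry 1
  1+1+1 = 1 carry 1
  0+1+1 = 0 carry 1
  1+1+1 = 1 carry 1
  1+1+1 = 1 carry 1
  final carry 1

0b111010110100010101010111100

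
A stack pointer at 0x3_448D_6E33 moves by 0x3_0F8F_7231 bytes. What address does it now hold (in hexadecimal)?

0x6541CE064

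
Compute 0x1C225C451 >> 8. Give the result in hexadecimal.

0x1C225C4

Shifting right by 8 bits = 2 hex digits: drop the last 2.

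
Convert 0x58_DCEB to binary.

0b10110001101110011101011

Expand each hex digit to 4 bits: 5=0101 8=1000 D=1101 C=1100 E=1110 B=1011.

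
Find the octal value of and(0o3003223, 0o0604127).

AND each oct digit independently (no carries):
  3&0=0, 0&6=0, 0&0=0, 3&4=0, 2&1=0, 2&2=2, 3&7=3

0o0000023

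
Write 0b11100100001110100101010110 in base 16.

0x390E956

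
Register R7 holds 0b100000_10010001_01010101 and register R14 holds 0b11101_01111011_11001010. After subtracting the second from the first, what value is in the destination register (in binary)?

0b110001010110001011

Subtract column by column in base 2:
  1-0 → 1
  0-1 → 1 (borrow)
  1-0-1 → 0
  0-1 → 1 (borrow)
  1-0-1 → 0
  0-0 → 0
  1-1 → 0
  0-1 → 1 (borrow)
  1-1-1 → 1 (borrow)
  0-1-1 → 0 (borrow)
  0-0-1 → 1 (borrow)
  0-1-1 → 0 (borrow)
  1-1-1 → 1 (borrow)
  0-1-1 → 0 (borrow)
  0-1-1 → 0 (borrow)
  1-0-1 → 0
  0-1 → 1 (borrow)
  0-0-1 → 1 (borrow)
  0-1-1 → 0 (borrow)
  0-1-1 → 0 (borrow)
  0-1-1 → 0 (borrow)
  1-0-1 → 0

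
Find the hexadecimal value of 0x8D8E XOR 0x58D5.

0xD55B

XOR each hex digit independently (no carries):
  8^5=D, D^8=5, 8^D=5, E^5=B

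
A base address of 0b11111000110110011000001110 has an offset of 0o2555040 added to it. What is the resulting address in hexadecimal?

0b11111000110110011000001110 = 0x3E3660E in hexadecimal.
0o2555040 = 0xADA20 in hexadecimal.
Add column by column in base 16, right to left:
  E+0 = E
  0+2 = 2
  6+A = 0 carry 1
  6+D+1 = 4 carry 1
  3+A+1 = E
  E+0 = E
  3+0 = 3

0x3EE402E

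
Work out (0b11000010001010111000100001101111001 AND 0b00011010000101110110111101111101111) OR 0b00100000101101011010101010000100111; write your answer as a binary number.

0b11000010001010111000100001101111001 AND 0b00011010000101110110111101111101111 = 0b00000010000000110000100001101101001.
Then OR with 0b00100000101101011010101010000100111.

0b100010101101111010101011101101111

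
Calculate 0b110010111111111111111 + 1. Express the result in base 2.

0b110011000000000000000

The trailing 15 digits are 1 (max in base 2), so adding 1 cascades: they roll to 0 and the next digit up increments.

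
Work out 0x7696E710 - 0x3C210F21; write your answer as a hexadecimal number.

0x3A75D7EF

Subtract column by column in base 16:
  0-1 → F (borrow)
  1-2-1 → E (borrow)
  7-F-1 → 7 (borrow)
  E-0-1 → D
  6-1 → 5
  9-2 → 7
  6-C → A (borrow)
  7-3-1 → 3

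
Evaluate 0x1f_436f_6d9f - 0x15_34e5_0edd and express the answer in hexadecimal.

0xa0e8a5ec2

Subtract column by column in base 16:
  f-d → 2
  9-d → c (borrow)
  d-e-1 → e (borrow)
  6-0-1 → 5
  f-5 → a
  6-e → 8 (borrow)
  3-4-1 → e (borrow)
  4-3-1 → 0
  f-5 → a
  1-1 → 0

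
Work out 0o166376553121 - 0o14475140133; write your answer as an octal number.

0o151701412766

Subtract column by column in base 8:
  1-3 → 6 (borrow)
  2-3-1 → 6 (borrow)
  1-1-1 → 7 (borrow)
  3-0-1 → 2
  5-4 → 1
  5-1 → 4
  6-5 → 1
  7-7 → 0
  3-4 → 7 (borrow)
  6-4-1 → 1
  6-1 → 5
  1-0 → 1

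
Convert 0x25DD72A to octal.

Expand each hex digit to 4 bits: 2=0010 5=0101 D=1101 D=1101 7=0111 2=0010 A=1010.
Group the bits in threes: 010 010 111 011 101 011 100 101 010 → 227353452.

0o227353452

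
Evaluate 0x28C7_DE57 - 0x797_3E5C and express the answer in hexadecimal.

0x21309FFB

Subtract column by column in base 16:
  7-C → B (borrow)
  5-5-1 → F (borrow)
  E-E-1 → F (borrow)
  D-3-1 → 9
  7-7 → 0
  C-9 → 3
  8-7 → 1
  2-0 → 2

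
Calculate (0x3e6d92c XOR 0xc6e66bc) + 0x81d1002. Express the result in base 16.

0x17a5cf92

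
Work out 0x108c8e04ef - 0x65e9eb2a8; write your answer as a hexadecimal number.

0xa2def5247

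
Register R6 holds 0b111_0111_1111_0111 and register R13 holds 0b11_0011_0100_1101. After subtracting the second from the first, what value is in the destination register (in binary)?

Subtract column by column in base 2:
  1-1 → 0
  1-0 → 1
  1-1 → 0
  0-1 → 1 (borrow)
  1-0-1 → 0
  1-0 → 1
  1-1 → 0
  1-0 → 1
  1-1 → 0
  1-1 → 0
  1-0 → 1
  0-0 → 0
  1-1 → 0
  1-1 → 0
  1-0 → 1

0b100010010101010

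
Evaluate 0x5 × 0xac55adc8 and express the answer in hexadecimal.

0x35dac64e8

Multiply each base-16 digit by 5, carrying:
  8×5 = 40 → write 8 carry 2
  c×5+2 = 62 → write e carry 3
  d×5+3 = 68 → write 4 carry 4
  a×5+4 = 54 → write 6 carry 3
  5×5+3 = 28 → write c carry 1
  5×5+1 = 26 → write a carry 1
  c×5+1 = 61 → write d carry 3
  a×5+3 = 53 → write 5 carry 3
  remaining carry: 3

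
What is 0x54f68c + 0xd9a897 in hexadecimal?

Add column by column in base 16, right to left:
  c+7 = 3 carry 1
  8+9+1 = 2 carry 1
  6+8+1 = f
  f+a = 9 carry 1
  4+9+1 = e
  5+d = 2 carry 1
  final carry 1

0x12e9f23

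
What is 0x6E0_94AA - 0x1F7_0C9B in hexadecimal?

0x4E9880F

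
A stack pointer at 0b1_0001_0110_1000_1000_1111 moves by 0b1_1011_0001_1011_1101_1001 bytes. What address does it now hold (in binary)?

Add column by column in base 2, right to left:
  1+1 = 0 carry 1
  1+0+1 = 0 carry 1
  1+0+1 = 0 carry 1
  1+1+1 = 1 carry 1
  0+1+1 = 0 carry 1
  0+0+1 = 1
  0+1 = 1
  1+1 = 0 carry 1
  0+1+1 = 0 carry 1
  0+1+1 = 0 carry 1
  0+0+1 = 1
  1+1 = 0 carry 1
  0+1+1 = 0 carry 1
  1+0+1 = 0 carry 1
  1+0+1 = 0 carry 1
  0+0+1 = 1
  1+1 = 0 carry 1
  0+1+1 = 0 carry 1
  0+0+1 = 1
  0+1 = 1
  1+1 = 0 carry 1
  final carry 1

0b1011001000010001101000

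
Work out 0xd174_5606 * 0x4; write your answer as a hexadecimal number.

Multiply each base-16 digit by 4, carrying:
  6×4 = 24 → write 8 carry 1
  0×4+1 = 1 → write 1
  6×4 = 24 → write 8 carry 1
  5×4+1 = 21 → write 5 carry 1
  4×4+1 = 17 → write 1 carry 1
  7×4+1 = 29 → write d carry 1
  1×4+1 = 5 → write 5
  d×4 = 52 → write 4 carry 3
  remaining carry: 3

0x345d15818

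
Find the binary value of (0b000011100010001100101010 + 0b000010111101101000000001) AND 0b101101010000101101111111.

0b100010000100100101011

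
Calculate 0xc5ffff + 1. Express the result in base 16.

0xc60000

The trailing 4 digits are F (max in base 16), so adding 1 cascades: they roll to 0 and the next digit up increments.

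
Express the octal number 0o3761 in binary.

0b11111110001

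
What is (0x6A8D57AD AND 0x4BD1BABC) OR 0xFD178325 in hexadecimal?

0x6A8D57AD AND 0x4BD1BABC = 0x4A8112AC.
Then OR with 0xFD178325.

0xFF9793AD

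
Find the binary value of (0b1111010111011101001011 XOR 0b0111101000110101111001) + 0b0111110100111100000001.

0b10000110100100100110011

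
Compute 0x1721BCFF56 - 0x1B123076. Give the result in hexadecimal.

Subtract column by column in base 16:
  6-6 → 0
  5-7 → E (borrow)
  F-0-1 → E
  F-3 → C
  C-2 → A
  B-1 → A
  1-B → 6 (borrow)
  2-1-1 → 0
  7-0 → 7
  1-0 → 1

0x1706AACEE0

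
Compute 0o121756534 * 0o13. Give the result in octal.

Multiply each base-8 digit by 11, carrying:
  4×11 = 44 → write 4 carry 5
  3×11+5 = 38 → write 6 carry 4
  5×11+4 = 59 → write 3 carry 7
  6×11+7 = 73 → write 1 carry 9
  5×11+9 = 64 → write 0 carry 8
  7×11+8 = 85 → write 5 carry 10
  1×11+10 = 21 → write 5 carry 2
  2×11+2 = 24 → write 0 carry 3
  1×11+3 = 14 → write 6 carry 1
  remaining carry: 1

0o1605501364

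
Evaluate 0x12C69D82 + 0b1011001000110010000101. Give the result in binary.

0b10010111100110010101000000111

0x12C69D82 = 0b10010110001101001110110000010 in binary.
Add column by column in base 2, right to left:
  0+1 = 1
  1+0 = 1
  0+1 = 1
  0+0 = 0
  0+0 = 0
  0+0 = 0
  0+0 = 0
  1+1 = 0 carry 1
  1+0+1 = 0 carry 1
  0+0+1 = 1
  1+1 = 0 carry 1
  1+1+1 = 1 carry 1
  1+0+1 = 0 carry 1
  0+0+1 = 1
  0+0 = 0
  1+1 = 0 carry 1
  0+0+1 = 1
  1+0 = 1
  1+1 = 0 carry 1
  0+1+1 = 0 carry 1
  0+0+1 = 1
  0+1 = 1
  1+0 = 1
  1+0 = 1
  0+0 = 0
  1+0 = 1
  0+0 = 0
  0+0 = 0
  1+0 = 1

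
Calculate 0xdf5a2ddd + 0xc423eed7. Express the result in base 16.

0x1a37e1cb4

Add column by column in base 16, right to left:
  d+7 = 4 carry 1
  d+d+1 = b carry 1
  d+e+1 = c carry 1
  2+e+1 = 1 carry 1
  a+3+1 = e
  5+2 = 7
  f+4 = 3 carry 1
  d+c+1 = a carry 1
  final carry 1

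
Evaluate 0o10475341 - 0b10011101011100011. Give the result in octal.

0b10011101011100011 = 0o235343 in octal.
Subtract column by column in base 8:
  1-3 → 6 (borrow)
  4-4-1 → 7 (borrow)
  3-3-1 → 7 (borrow)
  5-5-1 → 7 (borrow)
  7-3-1 → 3
  4-2 → 2
  0-0 → 0
  1-0 → 1

0o10237776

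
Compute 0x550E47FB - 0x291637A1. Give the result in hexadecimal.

0x2BF8105A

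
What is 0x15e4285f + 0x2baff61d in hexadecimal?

0x41941e7c

Add column by column in base 16, right to left:
  f+d = c carry 1
  5+1+1 = 7
  8+6 = e
  2+f = 1 carry 1
  4+f+1 = 4 carry 1
  e+a+1 = 9 carry 1
  5+b+1 = 1 carry 1
  1+2+1 = 4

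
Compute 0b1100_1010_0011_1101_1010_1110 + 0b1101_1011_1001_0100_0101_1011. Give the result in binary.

0b1101001011101001000001001

Add column by column in base 2, right to left:
  0+1 = 1
  1+1 = 0 carry 1
  1+0+1 = 0 carry 1
  1+1+1 = 1 carry 1
  0+1+1 = 0 carry 1
  1+0+1 = 0 carry 1
  0+1+1 = 0 carry 1
  1+0+1 = 0 carry 1
  1+0+1 = 0 carry 1
  0+0+1 = 1
  1+1 = 0 carry 1
  1+0+1 = 0 carry 1
  1+1+1 = 1 carry 1
  1+0+1 = 0 carry 1
  0+0+1 = 1
  0+1 = 1
  0+1 = 1
  1+1 = 0 carry 1
  0+0+1 = 1
  1+1 = 0 carry 1
  0+1+1 = 0 carry 1
  0+0+1 = 1
  1+1 = 0 carry 1
  1+1+1 = 1 carry 1
  final carry 1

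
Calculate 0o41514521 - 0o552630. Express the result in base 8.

Subtract column by column in base 8:
  1-0 → 1
  2-3 → 7 (borrow)
  5-6-1 → 6 (borrow)
  4-2-1 → 1
  1-5 → 4 (borrow)
  5-5-1 → 7 (borrow)
  1-0-1 → 0
  4-0 → 4

0o40741671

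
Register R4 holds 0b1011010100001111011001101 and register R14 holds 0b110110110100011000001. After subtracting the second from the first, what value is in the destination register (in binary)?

0b1010011101011011000001100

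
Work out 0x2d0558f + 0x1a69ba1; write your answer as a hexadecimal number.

Add column by column in base 16, right to left:
  f+1 = 0 carry 1
  8+a+1 = 3 carry 1
  5+b+1 = 1 carry 1
  5+9+1 = f
  0+6 = 6
  d+a = 7 carry 1
  2+1+1 = 4

0x476f130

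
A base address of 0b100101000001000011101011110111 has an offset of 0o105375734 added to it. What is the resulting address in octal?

0o4606433323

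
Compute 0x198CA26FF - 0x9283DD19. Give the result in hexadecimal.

Subtract column by column in base 16:
  F-9 → 6
  F-1 → E
  6-D → 9 (borrow)
  2-D-1 → 4 (borrow)
  A-3-1 → 6
  C-8 → 4
  8-2 → 6
  9-9 → 0
  1-0 → 1

0x1064649E6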